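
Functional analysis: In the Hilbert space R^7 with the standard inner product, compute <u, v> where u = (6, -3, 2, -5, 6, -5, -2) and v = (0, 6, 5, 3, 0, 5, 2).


Computing the standard inner product <u, v> = sum u_i * v_i
= 6*0 + -3*6 + 2*5 + -5*3 + 6*0 + -5*5 + -2*2
= 0 + -18 + 10 + -15 + 0 + -25 + -4
= -52

-52


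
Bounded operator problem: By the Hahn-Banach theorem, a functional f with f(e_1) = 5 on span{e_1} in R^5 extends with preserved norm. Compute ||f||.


The norm of f is given by ||f|| = sup_{||x||=1} |f(x)|.
On span{e_1}, ||e_1|| = 1, so ||f|| = |f(e_1)| / ||e_1||
= |5| / 1 = 5.0000

5.0000


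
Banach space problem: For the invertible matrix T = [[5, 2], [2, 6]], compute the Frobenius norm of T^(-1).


det(T) = 5*6 - 2*2 = 26
T^(-1) = (1/26) * [[6, -2], [-2, 5]] = [[0.2308, -0.0769], [-0.0769, 0.1923]]
||T^(-1)||_F^2 = 0.2308^2 + (-0.0769)^2 + (-0.0769)^2 + 0.1923^2 = 0.1021
||T^(-1)||_F = sqrt(0.1021) = 0.3195

0.3195


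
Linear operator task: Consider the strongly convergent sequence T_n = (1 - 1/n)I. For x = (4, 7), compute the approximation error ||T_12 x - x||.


T_12 x - x = (1 - 1/12)x - x = -x/12
||x|| = sqrt(65) = 8.0623
||T_12 x - x|| = ||x||/12 = 8.0623/12 = 0.6719

0.6719


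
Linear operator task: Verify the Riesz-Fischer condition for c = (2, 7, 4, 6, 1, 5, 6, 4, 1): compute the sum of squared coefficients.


sum |c_n|^2 = 2^2 + 7^2 + 4^2 + 6^2 + 1^2 + 5^2 + 6^2 + 4^2 + 1^2
= 4 + 49 + 16 + 36 + 1 + 25 + 36 + 16 + 1
= 184

184


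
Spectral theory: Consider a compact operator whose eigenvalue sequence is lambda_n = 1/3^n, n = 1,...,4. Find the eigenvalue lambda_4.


The eigenvalue formula gives lambda_4 = 1/3^4
= 1/81
= 0.0123

0.0123


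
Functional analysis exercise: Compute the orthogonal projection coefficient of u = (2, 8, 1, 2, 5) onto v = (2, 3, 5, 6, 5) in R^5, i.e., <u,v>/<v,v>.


Computing <u,v> = 2*2 + 8*3 + 1*5 + 2*6 + 5*5 = 70
Computing <v,v> = 2^2 + 3^2 + 5^2 + 6^2 + 5^2 = 99
Projection coefficient = 70/99 = 0.7071

0.7071


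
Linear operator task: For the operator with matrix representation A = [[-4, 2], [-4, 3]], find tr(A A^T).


trace(A * A^T) = sum of squares of all entries
= (-4)^2 + 2^2 + (-4)^2 + 3^2
= 16 + 4 + 16 + 9
= 45

45


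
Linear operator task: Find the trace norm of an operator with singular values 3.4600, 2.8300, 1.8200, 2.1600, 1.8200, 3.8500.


The nuclear norm is the sum of all singular values.
||T||_1 = 3.4600 + 2.8300 + 1.8200 + 2.1600 + 1.8200 + 3.8500
= 15.9400

15.9400


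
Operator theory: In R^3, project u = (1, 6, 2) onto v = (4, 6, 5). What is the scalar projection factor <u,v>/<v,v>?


Computing <u,v> = 1*4 + 6*6 + 2*5 = 50
Computing <v,v> = 4^2 + 6^2 + 5^2 = 77
Projection coefficient = 50/77 = 0.6494

0.6494


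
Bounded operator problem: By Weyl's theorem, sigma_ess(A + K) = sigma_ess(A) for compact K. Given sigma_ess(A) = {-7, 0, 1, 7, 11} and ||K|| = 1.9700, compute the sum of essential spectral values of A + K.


By Weyl's theorem, the essential spectrum is invariant under compact perturbations.
sigma_ess(A + K) = sigma_ess(A) = {-7, 0, 1, 7, 11}
Sum = -7 + 0 + 1 + 7 + 11 = 12

12


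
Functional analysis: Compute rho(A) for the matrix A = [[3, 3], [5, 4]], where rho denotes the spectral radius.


For a 2x2 matrix, eigenvalues satisfy lambda^2 - (trace)*lambda + det = 0
trace = 3 + 4 = 7
det = 3*4 - 3*5 = -3
discriminant = 7^2 - 4*(-3) = 61
spectral radius = max |eigenvalue| = 7.4051

7.4051


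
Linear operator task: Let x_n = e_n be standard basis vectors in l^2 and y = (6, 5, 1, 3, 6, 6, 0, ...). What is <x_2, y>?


x_2 = e_2 is the standard basis vector with 1 in position 2.
<x_2, y> = y_2 = 5
As n -> infinity, <x_n, y> -> 0, confirming weak convergence of (x_n) to 0.

5


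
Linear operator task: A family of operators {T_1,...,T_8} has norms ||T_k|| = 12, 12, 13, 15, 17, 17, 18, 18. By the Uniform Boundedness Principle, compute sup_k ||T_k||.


By the Uniform Boundedness Principle, the supremum of norms is finite.
sup_k ||T_k|| = max(12, 12, 13, 15, 17, 17, 18, 18) = 18

18


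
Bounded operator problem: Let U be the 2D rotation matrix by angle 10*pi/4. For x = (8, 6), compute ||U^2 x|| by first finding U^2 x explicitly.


U is a rotation by theta = 10*pi/4
U^2 = rotation by 2*theta = 20*pi/4 = 4*pi/4 (mod 2*pi)
cos(4*pi/4) = -1.0000, sin(4*pi/4) = 0.0000
U^2 x = (-1.0000 * 8 - 0.0000 * 6, 0.0000 * 8 + -1.0000 * 6)
= (-8.0000, -6.0000)
||U^2 x|| = sqrt((-8.0000)^2 + (-6.0000)^2) = sqrt(100.0000) = 10.0000

10.0000


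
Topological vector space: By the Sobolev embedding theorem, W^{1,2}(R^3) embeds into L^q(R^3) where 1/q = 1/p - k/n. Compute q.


Using the Sobolev embedding formula: 1/q = 1/p - k/n
1/q = 1/2 - 1/3 = 1/6
q = 1/(1/6) = 6

6.0000


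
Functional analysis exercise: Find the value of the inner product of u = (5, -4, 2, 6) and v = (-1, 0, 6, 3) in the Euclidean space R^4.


Computing the standard inner product <u, v> = sum u_i * v_i
= 5*-1 + -4*0 + 2*6 + 6*3
= -5 + 0 + 12 + 18
= 25

25


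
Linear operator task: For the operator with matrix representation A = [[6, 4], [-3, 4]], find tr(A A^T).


trace(A * A^T) = sum of squares of all entries
= 6^2 + 4^2 + (-3)^2 + 4^2
= 36 + 16 + 9 + 16
= 77

77


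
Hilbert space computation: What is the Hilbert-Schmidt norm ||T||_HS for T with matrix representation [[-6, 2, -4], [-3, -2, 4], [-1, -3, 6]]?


The Hilbert-Schmidt norm is sqrt(sum of squares of all entries).
Sum of squares = (-6)^2 + 2^2 + (-4)^2 + (-3)^2 + (-2)^2 + 4^2 + (-1)^2 + (-3)^2 + 6^2
= 36 + 4 + 16 + 9 + 4 + 16 + 1 + 9 + 36 = 131
||T||_HS = sqrt(131) = 11.4455

11.4455


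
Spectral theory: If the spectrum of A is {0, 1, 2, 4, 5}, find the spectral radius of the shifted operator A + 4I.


Spectrum of A + 4I = {4, 5, 6, 8, 9}
Spectral radius = max |lambda| over the shifted spectrum
= max(4, 5, 6, 8, 9) = 9

9


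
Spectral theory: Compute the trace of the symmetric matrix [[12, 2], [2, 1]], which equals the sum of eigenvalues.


For a self-adjoint (symmetric) matrix, the eigenvalues are real.
The sum of eigenvalues equals the trace of the matrix.
trace = 12 + 1 = 13

13


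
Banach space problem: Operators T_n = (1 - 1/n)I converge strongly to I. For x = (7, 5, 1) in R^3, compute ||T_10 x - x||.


T_10 x - x = (1 - 1/10)x - x = -x/10
||x|| = sqrt(75) = 8.6603
||T_10 x - x|| = ||x||/10 = 8.6603/10 = 0.8660

0.8660


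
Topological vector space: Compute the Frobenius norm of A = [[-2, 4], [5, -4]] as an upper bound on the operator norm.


||A||_F^2 = sum a_ij^2
= (-2)^2 + 4^2 + 5^2 + (-4)^2
= 4 + 16 + 25 + 16 = 61
||A||_F = sqrt(61) = 7.8102

7.8102


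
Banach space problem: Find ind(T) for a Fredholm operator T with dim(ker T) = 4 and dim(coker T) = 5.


The Fredholm index is defined as ind(T) = dim(ker T) - dim(coker T)
= 4 - 5
= -1

-1


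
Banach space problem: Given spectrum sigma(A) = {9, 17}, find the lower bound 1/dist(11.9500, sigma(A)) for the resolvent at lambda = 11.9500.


dist(11.9500, {9, 17}) = min(|11.9500 - 9|, |11.9500 - 17|)
= min(2.9500, 5.0500) = 2.9500
Resolvent bound = 1/2.9500 = 0.3390

0.3390


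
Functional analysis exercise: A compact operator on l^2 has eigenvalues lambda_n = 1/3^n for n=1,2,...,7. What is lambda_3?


The eigenvalue formula gives lambda_3 = 1/3^3
= 1/27
= 0.0370

0.0370


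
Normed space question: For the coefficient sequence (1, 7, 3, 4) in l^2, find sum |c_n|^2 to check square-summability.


sum |c_n|^2 = 1^2 + 7^2 + 3^2 + 4^2
= 1 + 49 + 9 + 16
= 75

75


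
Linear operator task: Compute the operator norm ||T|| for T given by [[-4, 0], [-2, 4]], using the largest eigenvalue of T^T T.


A^T A = [[20, -8], [-8, 16]]
trace(A^T A) = 36, det(A^T A) = 256
discriminant = 36^2 - 4*256 = 272
Largest eigenvalue of A^T A = (trace + sqrt(disc))/2 = 26.2462
||T|| = sqrt(26.2462) = 5.1231

5.1231


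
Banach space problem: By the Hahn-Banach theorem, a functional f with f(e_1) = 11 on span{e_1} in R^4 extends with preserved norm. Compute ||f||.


The norm of f is given by ||f|| = sup_{||x||=1} |f(x)|.
On span{e_1}, ||e_1|| = 1, so ||f|| = |f(e_1)| / ||e_1||
= |11| / 1 = 11.0000

11.0000


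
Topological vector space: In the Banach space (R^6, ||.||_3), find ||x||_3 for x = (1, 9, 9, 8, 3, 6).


The l^3 norm = (sum |x_i|^3)^(1/3)
Sum of 3th powers = 1 + 729 + 729 + 512 + 27 + 216 = 2214
||x||_3 = (2214)^(1/3) = 13.0334

13.0334


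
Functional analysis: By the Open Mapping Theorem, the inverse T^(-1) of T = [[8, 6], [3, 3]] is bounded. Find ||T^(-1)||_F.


det(T) = 8*3 - 6*3 = 6
T^(-1) = (1/6) * [[3, -6], [-3, 8]] = [[0.5000, -1.0000], [-0.5000, 1.3333]]
||T^(-1)||_F^2 = 0.5000^2 + (-1.0000)^2 + (-0.5000)^2 + 1.3333^2 = 3.2778
||T^(-1)||_F = sqrt(3.2778) = 1.8105

1.8105


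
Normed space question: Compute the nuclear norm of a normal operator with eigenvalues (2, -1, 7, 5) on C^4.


For a normal operator, singular values equal |eigenvalues|.
Trace norm = sum |lambda_i| = 2 + 1 + 7 + 5
= 15

15


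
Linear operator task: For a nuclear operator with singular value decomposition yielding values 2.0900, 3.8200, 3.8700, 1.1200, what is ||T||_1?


The nuclear norm is the sum of all singular values.
||T||_1 = 2.0900 + 3.8200 + 3.8700 + 1.1200
= 10.9000

10.9000


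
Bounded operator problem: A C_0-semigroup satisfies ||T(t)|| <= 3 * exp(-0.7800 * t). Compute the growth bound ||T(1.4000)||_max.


||T(1.4000)|| <= 3 * exp(-0.7800 * 1.4000)
= 3 * exp(-1.0920)
= 3 * 0.3355
= 1.0066

1.0066


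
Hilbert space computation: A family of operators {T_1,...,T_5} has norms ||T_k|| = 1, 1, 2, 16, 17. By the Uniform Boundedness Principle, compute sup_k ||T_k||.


By the Uniform Boundedness Principle, the supremum of norms is finite.
sup_k ||T_k|| = max(1, 1, 2, 16, 17) = 17

17


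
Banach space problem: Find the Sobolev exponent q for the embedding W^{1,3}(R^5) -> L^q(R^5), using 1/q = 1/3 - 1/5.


Using the Sobolev embedding formula: 1/q = 1/p - k/n
1/q = 1/3 - 1/5 = 2/15
q = 1/(2/15) = 15/2 = 7.5000

7.5000


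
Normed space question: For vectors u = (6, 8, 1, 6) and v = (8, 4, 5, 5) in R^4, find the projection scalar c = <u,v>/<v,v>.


Computing <u,v> = 6*8 + 8*4 + 1*5 + 6*5 = 115
Computing <v,v> = 8^2 + 4^2 + 5^2 + 5^2 = 130
Projection coefficient = 115/130 = 0.8846

0.8846


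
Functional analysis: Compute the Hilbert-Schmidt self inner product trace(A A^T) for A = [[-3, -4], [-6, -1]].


trace(A * A^T) = sum of squares of all entries
= (-3)^2 + (-4)^2 + (-6)^2 + (-1)^2
= 9 + 16 + 36 + 1
= 62

62


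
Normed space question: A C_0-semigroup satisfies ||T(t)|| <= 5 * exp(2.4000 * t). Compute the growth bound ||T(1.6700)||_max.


||T(1.6700)|| <= 5 * exp(2.4000 * 1.6700)
= 5 * exp(4.0080)
= 5 * 55.0367
= 275.1834

275.1834


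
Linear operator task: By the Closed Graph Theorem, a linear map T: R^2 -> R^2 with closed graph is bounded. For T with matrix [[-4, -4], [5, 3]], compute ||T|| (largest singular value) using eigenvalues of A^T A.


A^T A = [[41, 31], [31, 25]]
trace(A^T A) = 66, det(A^T A) = 64
discriminant = 66^2 - 4*64 = 4100
Largest eigenvalue of A^T A = (trace + sqrt(disc))/2 = 65.0156
||T|| = sqrt(65.0156) = 8.0632

8.0632


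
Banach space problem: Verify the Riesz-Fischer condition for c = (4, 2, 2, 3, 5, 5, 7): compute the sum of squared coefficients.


sum |c_n|^2 = 4^2 + 2^2 + 2^2 + 3^2 + 5^2 + 5^2 + 7^2
= 16 + 4 + 4 + 9 + 25 + 25 + 49
= 132

132


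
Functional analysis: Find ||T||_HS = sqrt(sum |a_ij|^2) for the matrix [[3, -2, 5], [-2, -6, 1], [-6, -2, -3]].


The Hilbert-Schmidt norm is sqrt(sum of squares of all entries).
Sum of squares = 3^2 + (-2)^2 + 5^2 + (-2)^2 + (-6)^2 + 1^2 + (-6)^2 + (-2)^2 + (-3)^2
= 9 + 4 + 25 + 4 + 36 + 1 + 36 + 4 + 9 = 128
||T||_HS = sqrt(128) = 11.3137

11.3137


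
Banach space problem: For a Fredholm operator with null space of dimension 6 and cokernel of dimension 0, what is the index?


The Fredholm index is defined as ind(T) = dim(ker T) - dim(coker T)
= 6 - 0
= 6

6


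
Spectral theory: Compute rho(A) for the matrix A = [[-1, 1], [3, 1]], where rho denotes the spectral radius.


For a 2x2 matrix, eigenvalues satisfy lambda^2 - (trace)*lambda + det = 0
trace = -1 + 1 = 0
det = -1*1 - 1*3 = -4
discriminant = 0^2 - 4*(-4) = 16
spectral radius = max |eigenvalue| = 2.0000

2.0000


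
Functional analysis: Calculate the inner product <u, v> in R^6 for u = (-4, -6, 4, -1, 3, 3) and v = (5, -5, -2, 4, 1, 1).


Computing the standard inner product <u, v> = sum u_i * v_i
= -4*5 + -6*-5 + 4*-2 + -1*4 + 3*1 + 3*1
= -20 + 30 + -8 + -4 + 3 + 3
= 4

4


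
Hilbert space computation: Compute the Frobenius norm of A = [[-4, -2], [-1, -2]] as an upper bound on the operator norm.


||A||_F^2 = sum a_ij^2
= (-4)^2 + (-2)^2 + (-1)^2 + (-2)^2
= 16 + 4 + 1 + 4 = 25
||A||_F = sqrt(25) = 5.0000

5.0000


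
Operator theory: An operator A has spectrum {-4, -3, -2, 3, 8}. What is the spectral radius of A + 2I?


Spectrum of A + 2I = {-2, -1, 0, 5, 10}
Spectral radius = max |lambda| over the shifted spectrum
= max(2, 1, 0, 5, 10) = 10

10


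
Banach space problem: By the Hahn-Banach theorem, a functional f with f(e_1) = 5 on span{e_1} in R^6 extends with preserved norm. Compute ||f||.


The norm of f is given by ||f|| = sup_{||x||=1} |f(x)|.
On span{e_1}, ||e_1|| = 1, so ||f|| = |f(e_1)| / ||e_1||
= |5| / 1 = 5.0000

5.0000


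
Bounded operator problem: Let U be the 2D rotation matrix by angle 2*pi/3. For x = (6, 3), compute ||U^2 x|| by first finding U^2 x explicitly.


U is a rotation by theta = 2*pi/3
U^2 = rotation by 2*theta = 4*pi/3
cos(4*pi/3) = -0.5000, sin(4*pi/3) = -0.8660
U^2 x = (-0.5000 * 6 - -0.8660 * 3, -0.8660 * 6 + -0.5000 * 3)
= (-0.4019, -6.6962)
||U^2 x|| = sqrt((-0.4019)^2 + (-6.6962)^2) = sqrt(45.0000) = 6.7082

6.7082


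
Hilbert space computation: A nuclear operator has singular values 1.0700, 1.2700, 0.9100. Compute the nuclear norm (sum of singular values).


The nuclear norm is the sum of all singular values.
||T||_1 = 1.0700 + 1.2700 + 0.9100
= 3.2500

3.2500


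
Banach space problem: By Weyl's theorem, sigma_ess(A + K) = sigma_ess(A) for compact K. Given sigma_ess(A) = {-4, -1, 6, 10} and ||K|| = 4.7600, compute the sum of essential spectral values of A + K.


By Weyl's theorem, the essential spectrum is invariant under compact perturbations.
sigma_ess(A + K) = sigma_ess(A) = {-4, -1, 6, 10}
Sum = -4 + -1 + 6 + 10 = 11

11


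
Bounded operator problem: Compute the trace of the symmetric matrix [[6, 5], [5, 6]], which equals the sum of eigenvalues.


For a self-adjoint (symmetric) matrix, the eigenvalues are real.
The sum of eigenvalues equals the trace of the matrix.
trace = 6 + 6 = 12

12


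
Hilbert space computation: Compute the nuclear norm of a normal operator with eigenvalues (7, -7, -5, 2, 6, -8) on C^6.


For a normal operator, singular values equal |eigenvalues|.
Trace norm = sum |lambda_i| = 7 + 7 + 5 + 2 + 6 + 8
= 35

35


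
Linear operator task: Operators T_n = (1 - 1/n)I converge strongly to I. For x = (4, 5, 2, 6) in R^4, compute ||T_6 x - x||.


T_6 x - x = (1 - 1/6)x - x = -x/6
||x|| = sqrt(81) = 9.0000
||T_6 x - x|| = ||x||/6 = 9.0000/6 = 1.5000

1.5000


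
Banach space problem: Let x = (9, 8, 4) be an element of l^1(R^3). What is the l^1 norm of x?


The l^1 norm equals the sum of absolute values of all components.
||x||_1 = 9 + 8 + 4
= 21

21.0000


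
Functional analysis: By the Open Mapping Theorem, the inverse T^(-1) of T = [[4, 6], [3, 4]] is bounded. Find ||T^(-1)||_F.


det(T) = 4*4 - 6*3 = -2
T^(-1) = (1/-2) * [[4, -6], [-3, 4]] = [[-2.0000, 3.0000], [1.5000, -2.0000]]
||T^(-1)||_F^2 = (-2.0000)^2 + 3.0000^2 + 1.5000^2 + (-2.0000)^2 = 19.2500
||T^(-1)||_F = sqrt(19.2500) = 4.3875

4.3875


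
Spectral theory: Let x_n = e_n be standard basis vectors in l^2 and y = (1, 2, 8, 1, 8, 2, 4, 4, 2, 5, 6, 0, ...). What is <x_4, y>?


x_4 = e_4 is the standard basis vector with 1 in position 4.
<x_4, y> = y_4 = 1
As n -> infinity, <x_n, y> -> 0, confirming weak convergence of (x_n) to 0.

1


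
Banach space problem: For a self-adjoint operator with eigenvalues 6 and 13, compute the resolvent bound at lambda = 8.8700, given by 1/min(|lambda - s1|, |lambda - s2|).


dist(8.8700, {6, 13}) = min(|8.8700 - 6|, |8.8700 - 13|)
= min(2.8700, 4.1300) = 2.8700
Resolvent bound = 1/2.8700 = 0.3484

0.3484


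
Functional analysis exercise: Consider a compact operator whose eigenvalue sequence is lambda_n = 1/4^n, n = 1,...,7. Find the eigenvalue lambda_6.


The eigenvalue formula gives lambda_6 = 1/4^6
= 1/4096
= 2.4414e-04

2.4414e-04


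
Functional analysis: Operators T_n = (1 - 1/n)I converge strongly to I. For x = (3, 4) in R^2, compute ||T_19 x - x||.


T_19 x - x = (1 - 1/19)x - x = -x/19
||x|| = sqrt(25) = 5.0000
||T_19 x - x|| = ||x||/19 = 5.0000/19 = 0.2632

0.2632


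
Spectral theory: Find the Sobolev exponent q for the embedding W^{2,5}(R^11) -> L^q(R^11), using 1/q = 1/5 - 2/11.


Using the Sobolev embedding formula: 1/q = 1/p - k/n
1/q = 1/5 - 2/11 = 1/55
q = 1/(1/55) = 55

55.0000


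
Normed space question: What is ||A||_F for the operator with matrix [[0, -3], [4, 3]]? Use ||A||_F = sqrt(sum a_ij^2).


||A||_F^2 = sum a_ij^2
= 0^2 + (-3)^2 + 4^2 + 3^2
= 0 + 9 + 16 + 9 = 34
||A||_F = sqrt(34) = 5.8310

5.8310


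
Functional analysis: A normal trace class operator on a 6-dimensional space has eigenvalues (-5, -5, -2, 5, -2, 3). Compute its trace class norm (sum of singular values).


For a normal operator, singular values equal |eigenvalues|.
Trace norm = sum |lambda_i| = 5 + 5 + 2 + 5 + 2 + 3
= 22

22


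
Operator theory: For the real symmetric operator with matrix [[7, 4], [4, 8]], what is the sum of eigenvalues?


For a self-adjoint (symmetric) matrix, the eigenvalues are real.
The sum of eigenvalues equals the trace of the matrix.
trace = 7 + 8 = 15

15


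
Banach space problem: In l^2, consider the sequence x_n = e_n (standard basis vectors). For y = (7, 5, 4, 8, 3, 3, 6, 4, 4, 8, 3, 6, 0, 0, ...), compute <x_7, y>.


x_7 = e_7 is the standard basis vector with 1 in position 7.
<x_7, y> = y_7 = 6
As n -> infinity, <x_n, y> -> 0, confirming weak convergence of (x_n) to 0.

6


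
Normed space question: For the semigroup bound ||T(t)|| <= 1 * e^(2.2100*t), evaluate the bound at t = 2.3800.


||T(2.3800)|| <= 1 * exp(2.2100 * 2.3800)
= 1 * exp(5.2598)
= 1 * 192.4430
= 192.4430

192.4430


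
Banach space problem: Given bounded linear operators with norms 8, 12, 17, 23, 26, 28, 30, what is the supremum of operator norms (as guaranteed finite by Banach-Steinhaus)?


By the Uniform Boundedness Principle, the supremum of norms is finite.
sup_k ||T_k|| = max(8, 12, 17, 23, 26, 28, 30) = 30

30


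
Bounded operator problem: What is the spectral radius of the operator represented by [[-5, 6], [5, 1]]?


For a 2x2 matrix, eigenvalues satisfy lambda^2 - (trace)*lambda + det = 0
trace = -5 + 1 = -4
det = -5*1 - 6*5 = -35
discriminant = (-4)^2 - 4*(-35) = 156
spectral radius = max |eigenvalue| = 8.2450

8.2450


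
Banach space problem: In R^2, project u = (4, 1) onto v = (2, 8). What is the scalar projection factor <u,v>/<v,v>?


Computing <u,v> = 4*2 + 1*8 = 16
Computing <v,v> = 2^2 + 8^2 = 68
Projection coefficient = 16/68 = 0.2353

0.2353


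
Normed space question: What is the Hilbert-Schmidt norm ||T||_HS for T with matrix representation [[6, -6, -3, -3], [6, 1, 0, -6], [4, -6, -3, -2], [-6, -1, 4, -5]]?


The Hilbert-Schmidt norm is sqrt(sum of squares of all entries).
Sum of squares = 6^2 + (-6)^2 + (-3)^2 + (-3)^2 + 6^2 + 1^2 + 0^2 + (-6)^2 + 4^2 + (-6)^2 + (-3)^2 + (-2)^2 + (-6)^2 + (-1)^2 + 4^2 + (-5)^2
= 36 + 36 + 9 + 9 + 36 + 1 + 0 + 36 + 16 + 36 + 9 + 4 + 36 + 1 + 16 + 25 = 306
||T||_HS = sqrt(306) = 17.4929

17.4929


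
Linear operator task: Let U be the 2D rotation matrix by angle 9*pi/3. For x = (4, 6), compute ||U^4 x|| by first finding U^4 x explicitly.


U is a rotation by theta = 9*pi/3
U^4 = rotation by 4*theta = 36*pi/3 = 0*pi/3 (mod 2*pi)
cos(0*pi/3) = 1.0000, sin(0*pi/3) = 0.0000
U^4 x = (1.0000 * 4 - 0.0000 * 6, 0.0000 * 4 + 1.0000 * 6)
= (4.0000, 6.0000)
||U^4 x|| = sqrt(4.0000^2 + 6.0000^2) = sqrt(52.0000) = 7.2111

7.2111


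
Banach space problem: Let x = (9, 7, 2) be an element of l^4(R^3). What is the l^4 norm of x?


The l^4 norm = (sum |x_i|^4)^(1/4)
Sum of 4th powers = 6561 + 2401 + 16 = 8978
||x||_4 = (8978)^(1/4) = 9.7341

9.7341


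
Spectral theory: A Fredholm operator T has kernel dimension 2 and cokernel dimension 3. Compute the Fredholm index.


The Fredholm index is defined as ind(T) = dim(ker T) - dim(coker T)
= 2 - 3
= -1

-1


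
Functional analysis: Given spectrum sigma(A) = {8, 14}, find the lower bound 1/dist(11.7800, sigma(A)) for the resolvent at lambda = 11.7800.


dist(11.7800, {8, 14}) = min(|11.7800 - 8|, |11.7800 - 14|)
= min(3.7800, 2.2200) = 2.2200
Resolvent bound = 1/2.2200 = 0.4505

0.4505


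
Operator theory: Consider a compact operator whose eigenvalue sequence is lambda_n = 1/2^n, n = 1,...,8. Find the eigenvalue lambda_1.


The eigenvalue formula gives lambda_1 = 1/2^1
= 1/2
= 0.5000

0.5000


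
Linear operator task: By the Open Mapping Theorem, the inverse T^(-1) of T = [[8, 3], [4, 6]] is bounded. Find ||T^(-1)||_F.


det(T) = 8*6 - 3*4 = 36
T^(-1) = (1/36) * [[6, -3], [-4, 8]] = [[0.1667, -0.0833], [-0.1111, 0.2222]]
||T^(-1)||_F^2 = 0.1667^2 + (-0.0833)^2 + (-0.1111)^2 + 0.2222^2 = 0.0965
||T^(-1)||_F = sqrt(0.0965) = 0.3106

0.3106


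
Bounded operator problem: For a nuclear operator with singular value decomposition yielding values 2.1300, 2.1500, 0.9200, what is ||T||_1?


The nuclear norm is the sum of all singular values.
||T||_1 = 2.1300 + 2.1500 + 0.9200
= 5.2000

5.2000


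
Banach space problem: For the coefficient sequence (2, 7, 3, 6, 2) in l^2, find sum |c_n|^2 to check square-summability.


sum |c_n|^2 = 2^2 + 7^2 + 3^2 + 6^2 + 2^2
= 4 + 49 + 9 + 36 + 4
= 102

102


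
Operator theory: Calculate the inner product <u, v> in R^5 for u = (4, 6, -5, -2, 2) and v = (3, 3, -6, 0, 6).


Computing the standard inner product <u, v> = sum u_i * v_i
= 4*3 + 6*3 + -5*-6 + -2*0 + 2*6
= 12 + 18 + 30 + 0 + 12
= 72

72


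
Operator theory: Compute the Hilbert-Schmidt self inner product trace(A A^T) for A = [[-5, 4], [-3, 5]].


trace(A * A^T) = sum of squares of all entries
= (-5)^2 + 4^2 + (-3)^2 + 5^2
= 25 + 16 + 9 + 25
= 75

75


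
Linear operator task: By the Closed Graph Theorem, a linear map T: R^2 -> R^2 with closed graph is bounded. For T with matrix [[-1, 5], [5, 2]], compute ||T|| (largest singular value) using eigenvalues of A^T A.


A^T A = [[26, 5], [5, 29]]
trace(A^T A) = 55, det(A^T A) = 729
discriminant = 55^2 - 4*729 = 109
Largest eigenvalue of A^T A = (trace + sqrt(disc))/2 = 32.7202
||T|| = sqrt(32.7202) = 5.7202

5.7202


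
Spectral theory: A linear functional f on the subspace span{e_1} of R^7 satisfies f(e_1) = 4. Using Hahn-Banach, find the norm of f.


The norm of f is given by ||f|| = sup_{||x||=1} |f(x)|.
On span{e_1}, ||e_1|| = 1, so ||f|| = |f(e_1)| / ||e_1||
= |4| / 1 = 4.0000

4.0000


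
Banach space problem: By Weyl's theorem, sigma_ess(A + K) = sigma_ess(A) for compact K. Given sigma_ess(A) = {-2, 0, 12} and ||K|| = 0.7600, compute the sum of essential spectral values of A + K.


By Weyl's theorem, the essential spectrum is invariant under compact perturbations.
sigma_ess(A + K) = sigma_ess(A) = {-2, 0, 12}
Sum = -2 + 0 + 12 = 10

10


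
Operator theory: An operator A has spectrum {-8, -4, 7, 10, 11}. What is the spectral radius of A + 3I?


Spectrum of A + 3I = {-5, -1, 10, 13, 14}
Spectral radius = max |lambda| over the shifted spectrum
= max(5, 1, 10, 13, 14) = 14

14


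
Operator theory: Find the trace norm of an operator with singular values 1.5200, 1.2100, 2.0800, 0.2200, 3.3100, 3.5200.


The nuclear norm is the sum of all singular values.
||T||_1 = 1.5200 + 1.2100 + 2.0800 + 0.2200 + 3.3100 + 3.5200
= 11.8600

11.8600


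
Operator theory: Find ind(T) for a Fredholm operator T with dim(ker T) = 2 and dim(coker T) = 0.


The Fredholm index is defined as ind(T) = dim(ker T) - dim(coker T)
= 2 - 0
= 2

2


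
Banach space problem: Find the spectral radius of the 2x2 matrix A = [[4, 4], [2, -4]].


For a 2x2 matrix, eigenvalues satisfy lambda^2 - (trace)*lambda + det = 0
trace = 4 + -4 = 0
det = 4*-4 - 4*2 = -24
discriminant = 0^2 - 4*(-24) = 96
spectral radius = max |eigenvalue| = 4.8990

4.8990


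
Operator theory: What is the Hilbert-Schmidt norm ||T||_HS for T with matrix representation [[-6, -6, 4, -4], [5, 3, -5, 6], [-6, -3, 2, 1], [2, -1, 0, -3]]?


The Hilbert-Schmidt norm is sqrt(sum of squares of all entries).
Sum of squares = (-6)^2 + (-6)^2 + 4^2 + (-4)^2 + 5^2 + 3^2 + (-5)^2 + 6^2 + (-6)^2 + (-3)^2 + 2^2 + 1^2 + 2^2 + (-1)^2 + 0^2 + (-3)^2
= 36 + 36 + 16 + 16 + 25 + 9 + 25 + 36 + 36 + 9 + 4 + 1 + 4 + 1 + 0 + 9 = 263
||T||_HS = sqrt(263) = 16.2173

16.2173


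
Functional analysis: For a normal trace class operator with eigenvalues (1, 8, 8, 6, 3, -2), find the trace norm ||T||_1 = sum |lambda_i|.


For a normal operator, singular values equal |eigenvalues|.
Trace norm = sum |lambda_i| = 1 + 8 + 8 + 6 + 3 + 2
= 28

28


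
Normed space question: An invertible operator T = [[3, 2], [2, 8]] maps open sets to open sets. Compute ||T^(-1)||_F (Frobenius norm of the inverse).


det(T) = 3*8 - 2*2 = 20
T^(-1) = (1/20) * [[8, -2], [-2, 3]] = [[0.4000, -0.1000], [-0.1000, 0.1500]]
||T^(-1)||_F^2 = 0.4000^2 + (-0.1000)^2 + (-0.1000)^2 + 0.1500^2 = 0.2025
||T^(-1)||_F = sqrt(0.2025) = 0.4500

0.4500


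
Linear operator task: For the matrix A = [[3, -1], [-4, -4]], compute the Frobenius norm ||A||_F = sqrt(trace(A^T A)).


||A||_F^2 = sum a_ij^2
= 3^2 + (-1)^2 + (-4)^2 + (-4)^2
= 9 + 1 + 16 + 16 = 42
||A||_F = sqrt(42) = 6.4807

6.4807


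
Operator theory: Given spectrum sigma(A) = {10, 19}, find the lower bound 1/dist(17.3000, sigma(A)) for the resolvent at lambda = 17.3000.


dist(17.3000, {10, 19}) = min(|17.3000 - 10|, |17.3000 - 19|)
= min(7.3000, 1.7000) = 1.7000
Resolvent bound = 1/1.7000 = 0.5882

0.5882


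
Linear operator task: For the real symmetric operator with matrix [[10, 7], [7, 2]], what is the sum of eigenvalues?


For a self-adjoint (symmetric) matrix, the eigenvalues are real.
The sum of eigenvalues equals the trace of the matrix.
trace = 10 + 2 = 12

12


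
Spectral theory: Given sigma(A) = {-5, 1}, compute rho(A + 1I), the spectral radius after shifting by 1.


Spectrum of A + 1I = {-4, 2}
Spectral radius = max |lambda| over the shifted spectrum
= max(4, 2) = 4

4


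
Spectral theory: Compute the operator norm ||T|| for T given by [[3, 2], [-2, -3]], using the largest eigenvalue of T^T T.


A^T A = [[13, 12], [12, 13]]
trace(A^T A) = 26, det(A^T A) = 25
discriminant = 26^2 - 4*25 = 576
Largest eigenvalue of A^T A = (trace + sqrt(disc))/2 = 25.0000
||T|| = sqrt(25.0000) = 5.0000

5.0000


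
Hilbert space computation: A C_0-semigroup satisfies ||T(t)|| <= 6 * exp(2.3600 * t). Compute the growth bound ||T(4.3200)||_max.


||T(4.3200)|| <= 6 * exp(2.3600 * 4.3200)
= 6 * exp(10.1952)
= 6 * 26774.3602
= 160646.1613

160646.1613


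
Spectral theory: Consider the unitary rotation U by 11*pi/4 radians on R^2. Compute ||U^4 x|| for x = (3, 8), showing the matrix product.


U is a rotation by theta = 11*pi/4
U^4 = rotation by 4*theta = 44*pi/4 = 4*pi/4 (mod 2*pi)
cos(4*pi/4) = -1.0000, sin(4*pi/4) = 0.0000
U^4 x = (-1.0000 * 3 - 0.0000 * 8, 0.0000 * 3 + -1.0000 * 8)
= (-3.0000, -8.0000)
||U^4 x|| = sqrt((-3.0000)^2 + (-8.0000)^2) = sqrt(73.0000) = 8.5440

8.5440


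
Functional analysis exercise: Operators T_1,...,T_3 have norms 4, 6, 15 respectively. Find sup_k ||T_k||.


By the Uniform Boundedness Principle, the supremum of norms is finite.
sup_k ||T_k|| = max(4, 6, 15) = 15

15


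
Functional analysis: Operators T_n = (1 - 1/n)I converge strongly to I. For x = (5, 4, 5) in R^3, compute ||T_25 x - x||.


T_25 x - x = (1 - 1/25)x - x = -x/25
||x|| = sqrt(66) = 8.1240
||T_25 x - x|| = ||x||/25 = 8.1240/25 = 0.3250

0.3250


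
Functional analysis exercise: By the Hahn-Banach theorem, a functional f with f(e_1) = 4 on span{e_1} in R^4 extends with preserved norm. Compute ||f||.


The norm of f is given by ||f|| = sup_{||x||=1} |f(x)|.
On span{e_1}, ||e_1|| = 1, so ||f|| = |f(e_1)| / ||e_1||
= |4| / 1 = 4.0000

4.0000


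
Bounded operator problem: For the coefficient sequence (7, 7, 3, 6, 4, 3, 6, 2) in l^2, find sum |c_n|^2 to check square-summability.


sum |c_n|^2 = 7^2 + 7^2 + 3^2 + 6^2 + 4^2 + 3^2 + 6^2 + 2^2
= 49 + 49 + 9 + 36 + 16 + 9 + 36 + 4
= 208

208


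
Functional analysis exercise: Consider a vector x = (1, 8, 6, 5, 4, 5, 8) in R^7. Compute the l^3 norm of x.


The l^3 norm = (sum |x_i|^3)^(1/3)
Sum of 3th powers = 1 + 512 + 216 + 125 + 64 + 125 + 512 = 1555
||x||_3 = (1555)^(1/3) = 11.5854

11.5854


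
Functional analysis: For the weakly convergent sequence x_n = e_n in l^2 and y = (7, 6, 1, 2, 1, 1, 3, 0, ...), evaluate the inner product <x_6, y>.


x_6 = e_6 is the standard basis vector with 1 in position 6.
<x_6, y> = y_6 = 1
As n -> infinity, <x_n, y> -> 0, confirming weak convergence of (x_n) to 0.

1


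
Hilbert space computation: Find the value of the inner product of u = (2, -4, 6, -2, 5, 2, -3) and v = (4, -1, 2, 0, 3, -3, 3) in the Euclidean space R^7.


Computing the standard inner product <u, v> = sum u_i * v_i
= 2*4 + -4*-1 + 6*2 + -2*0 + 5*3 + 2*-3 + -3*3
= 8 + 4 + 12 + 0 + 15 + -6 + -9
= 24

24


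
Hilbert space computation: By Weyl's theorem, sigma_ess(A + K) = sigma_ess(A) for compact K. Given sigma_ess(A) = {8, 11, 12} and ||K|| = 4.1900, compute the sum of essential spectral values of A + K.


By Weyl's theorem, the essential spectrum is invariant under compact perturbations.
sigma_ess(A + K) = sigma_ess(A) = {8, 11, 12}
Sum = 8 + 11 + 12 = 31

31


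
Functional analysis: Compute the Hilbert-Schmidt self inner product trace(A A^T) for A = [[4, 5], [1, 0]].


trace(A * A^T) = sum of squares of all entries
= 4^2 + 5^2 + 1^2 + 0^2
= 16 + 25 + 1 + 0
= 42

42


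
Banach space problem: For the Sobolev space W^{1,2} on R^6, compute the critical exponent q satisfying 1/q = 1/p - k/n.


Using the Sobolev embedding formula: 1/q = 1/p - k/n
1/q = 1/2 - 1/6 = 1/3
q = 1/(1/3) = 3

3.0000


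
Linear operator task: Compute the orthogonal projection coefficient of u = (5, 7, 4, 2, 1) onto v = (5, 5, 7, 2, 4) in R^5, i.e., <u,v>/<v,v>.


Computing <u,v> = 5*5 + 7*5 + 4*7 + 2*2 + 1*4 = 96
Computing <v,v> = 5^2 + 5^2 + 7^2 + 2^2 + 4^2 = 119
Projection coefficient = 96/119 = 0.8067

0.8067


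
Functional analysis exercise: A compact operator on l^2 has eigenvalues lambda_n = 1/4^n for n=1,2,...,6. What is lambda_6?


The eigenvalue formula gives lambda_6 = 1/4^6
= 1/4096
= 2.4414e-04

2.4414e-04


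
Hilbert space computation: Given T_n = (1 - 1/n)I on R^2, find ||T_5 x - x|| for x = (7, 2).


T_5 x - x = (1 - 1/5)x - x = -x/5
||x|| = sqrt(53) = 7.2801
||T_5 x - x|| = ||x||/5 = 7.2801/5 = 1.4560

1.4560


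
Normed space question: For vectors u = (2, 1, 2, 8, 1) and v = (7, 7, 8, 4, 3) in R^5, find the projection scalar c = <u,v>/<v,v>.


Computing <u,v> = 2*7 + 1*7 + 2*8 + 8*4 + 1*3 = 72
Computing <v,v> = 7^2 + 7^2 + 8^2 + 4^2 + 3^2 = 187
Projection coefficient = 72/187 = 0.3850

0.3850


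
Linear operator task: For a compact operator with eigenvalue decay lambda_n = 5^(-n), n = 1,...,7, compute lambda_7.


The eigenvalue formula gives lambda_7 = 1/5^7
= 1/78125
= 1.2800e-05

1.2800e-05


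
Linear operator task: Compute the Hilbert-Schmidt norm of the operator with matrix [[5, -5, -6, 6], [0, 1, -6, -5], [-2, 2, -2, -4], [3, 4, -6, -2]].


The Hilbert-Schmidt norm is sqrt(sum of squares of all entries).
Sum of squares = 5^2 + (-5)^2 + (-6)^2 + 6^2 + 0^2 + 1^2 + (-6)^2 + (-5)^2 + (-2)^2 + 2^2 + (-2)^2 + (-4)^2 + 3^2 + 4^2 + (-6)^2 + (-2)^2
= 25 + 25 + 36 + 36 + 0 + 1 + 36 + 25 + 4 + 4 + 4 + 16 + 9 + 16 + 36 + 4 = 277
||T||_HS = sqrt(277) = 16.6433

16.6433


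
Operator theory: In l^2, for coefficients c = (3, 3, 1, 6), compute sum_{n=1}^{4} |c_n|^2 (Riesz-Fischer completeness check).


sum |c_n|^2 = 3^2 + 3^2 + 1^2 + 6^2
= 9 + 9 + 1 + 36
= 55

55


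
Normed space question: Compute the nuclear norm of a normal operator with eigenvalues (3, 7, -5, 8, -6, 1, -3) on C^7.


For a normal operator, singular values equal |eigenvalues|.
Trace norm = sum |lambda_i| = 3 + 7 + 5 + 8 + 6 + 1 + 3
= 33

33


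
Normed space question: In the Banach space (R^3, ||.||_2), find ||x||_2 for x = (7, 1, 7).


The l^2 norm = (sum |x_i|^2)^(1/2)
Sum of 2th powers = 49 + 1 + 49 = 99
||x||_2 = (99)^(1/2) = 9.9499

9.9499


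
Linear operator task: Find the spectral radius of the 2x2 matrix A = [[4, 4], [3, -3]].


For a 2x2 matrix, eigenvalues satisfy lambda^2 - (trace)*lambda + det = 0
trace = 4 + -3 = 1
det = 4*-3 - 4*3 = -24
discriminant = 1^2 - 4*(-24) = 97
spectral radius = max |eigenvalue| = 5.4244

5.4244


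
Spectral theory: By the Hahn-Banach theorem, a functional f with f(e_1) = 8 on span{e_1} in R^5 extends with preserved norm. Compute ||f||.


The norm of f is given by ||f|| = sup_{||x||=1} |f(x)|.
On span{e_1}, ||e_1|| = 1, so ||f|| = |f(e_1)| / ||e_1||
= |8| / 1 = 8.0000

8.0000


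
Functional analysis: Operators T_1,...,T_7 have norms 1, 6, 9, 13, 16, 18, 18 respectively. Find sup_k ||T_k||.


By the Uniform Boundedness Principle, the supremum of norms is finite.
sup_k ||T_k|| = max(1, 6, 9, 13, 16, 18, 18) = 18

18


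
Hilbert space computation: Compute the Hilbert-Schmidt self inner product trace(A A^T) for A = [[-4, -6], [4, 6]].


trace(A * A^T) = sum of squares of all entries
= (-4)^2 + (-6)^2 + 4^2 + 6^2
= 16 + 36 + 16 + 36
= 104

104


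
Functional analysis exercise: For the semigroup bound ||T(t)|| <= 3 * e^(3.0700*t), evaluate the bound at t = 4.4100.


||T(4.4100)|| <= 3 * exp(3.0700 * 4.4100)
= 3 * exp(13.5387)
= 3 * 758198.1181
= 2.2746e+06

2.2746e+06


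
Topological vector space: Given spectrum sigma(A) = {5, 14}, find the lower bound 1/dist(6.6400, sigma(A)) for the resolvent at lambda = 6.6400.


dist(6.6400, {5, 14}) = min(|6.6400 - 5|, |6.6400 - 14|)
= min(1.6400, 7.3600) = 1.6400
Resolvent bound = 1/1.6400 = 0.6098

0.6098


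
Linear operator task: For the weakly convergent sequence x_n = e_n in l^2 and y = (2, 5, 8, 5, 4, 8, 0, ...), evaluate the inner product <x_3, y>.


x_3 = e_3 is the standard basis vector with 1 in position 3.
<x_3, y> = y_3 = 8
As n -> infinity, <x_n, y> -> 0, confirming weak convergence of (x_n) to 0.

8


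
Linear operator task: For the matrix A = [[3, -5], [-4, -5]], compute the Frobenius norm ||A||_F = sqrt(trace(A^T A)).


||A||_F^2 = sum a_ij^2
= 3^2 + (-5)^2 + (-4)^2 + (-5)^2
= 9 + 25 + 16 + 25 = 75
||A||_F = sqrt(75) = 8.6603

8.6603


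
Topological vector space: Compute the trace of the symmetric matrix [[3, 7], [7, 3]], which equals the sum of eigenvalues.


For a self-adjoint (symmetric) matrix, the eigenvalues are real.
The sum of eigenvalues equals the trace of the matrix.
trace = 3 + 3 = 6

6


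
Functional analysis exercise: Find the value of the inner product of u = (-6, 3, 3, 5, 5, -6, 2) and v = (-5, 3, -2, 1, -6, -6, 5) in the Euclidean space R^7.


Computing the standard inner product <u, v> = sum u_i * v_i
= -6*-5 + 3*3 + 3*-2 + 5*1 + 5*-6 + -6*-6 + 2*5
= 30 + 9 + -6 + 5 + -30 + 36 + 10
= 54

54


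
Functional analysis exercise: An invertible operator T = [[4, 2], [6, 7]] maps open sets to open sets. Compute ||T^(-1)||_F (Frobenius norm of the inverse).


det(T) = 4*7 - 2*6 = 16
T^(-1) = (1/16) * [[7, -2], [-6, 4]] = [[0.4375, -0.1250], [-0.3750, 0.2500]]
||T^(-1)||_F^2 = 0.4375^2 + (-0.1250)^2 + (-0.3750)^2 + 0.2500^2 = 0.4102
||T^(-1)||_F = sqrt(0.4102) = 0.6404

0.6404


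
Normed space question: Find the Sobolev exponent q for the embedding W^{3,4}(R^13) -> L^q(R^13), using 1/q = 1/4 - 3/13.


Using the Sobolev embedding formula: 1/q = 1/p - k/n
1/q = 1/4 - 3/13 = 1/52
q = 1/(1/52) = 52

52.0000


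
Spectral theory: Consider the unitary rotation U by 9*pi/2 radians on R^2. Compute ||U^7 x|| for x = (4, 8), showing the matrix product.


U is a rotation by theta = 9*pi/2
U^7 = rotation by 7*theta = 63*pi/2 = 3*pi/2 (mod 2*pi)
cos(3*pi/2) = 0.0000, sin(3*pi/2) = -1.0000
U^7 x = (0.0000 * 4 - -1.0000 * 8, -1.0000 * 4 + 0.0000 * 8)
= (8.0000, -4.0000)
||U^7 x|| = sqrt(8.0000^2 + (-4.0000)^2) = sqrt(80.0000) = 8.9443

8.9443


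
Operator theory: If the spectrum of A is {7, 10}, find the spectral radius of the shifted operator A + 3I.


Spectrum of A + 3I = {10, 13}
Spectral radius = max |lambda| over the shifted spectrum
= max(10, 13) = 13

13


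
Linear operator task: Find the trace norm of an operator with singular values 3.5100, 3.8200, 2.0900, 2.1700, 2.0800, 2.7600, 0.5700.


The nuclear norm is the sum of all singular values.
||T||_1 = 3.5100 + 3.8200 + 2.0900 + 2.1700 + 2.0800 + 2.7600 + 0.5700
= 17.0000

17.0000


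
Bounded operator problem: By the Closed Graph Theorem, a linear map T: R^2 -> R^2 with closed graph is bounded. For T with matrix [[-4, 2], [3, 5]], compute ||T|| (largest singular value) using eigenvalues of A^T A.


A^T A = [[25, 7], [7, 29]]
trace(A^T A) = 54, det(A^T A) = 676
discriminant = 54^2 - 4*676 = 212
Largest eigenvalue of A^T A = (trace + sqrt(disc))/2 = 34.2801
||T|| = sqrt(34.2801) = 5.8549

5.8549


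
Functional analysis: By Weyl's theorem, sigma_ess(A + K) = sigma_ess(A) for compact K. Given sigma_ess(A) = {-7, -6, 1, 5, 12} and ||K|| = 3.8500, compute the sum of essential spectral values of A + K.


By Weyl's theorem, the essential spectrum is invariant under compact perturbations.
sigma_ess(A + K) = sigma_ess(A) = {-7, -6, 1, 5, 12}
Sum = -7 + -6 + 1 + 5 + 12 = 5

5


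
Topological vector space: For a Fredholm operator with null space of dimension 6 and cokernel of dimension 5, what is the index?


The Fredholm index is defined as ind(T) = dim(ker T) - dim(coker T)
= 6 - 5
= 1

1


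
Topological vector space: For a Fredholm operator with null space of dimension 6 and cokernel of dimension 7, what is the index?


The Fredholm index is defined as ind(T) = dim(ker T) - dim(coker T)
= 6 - 7
= -1

-1


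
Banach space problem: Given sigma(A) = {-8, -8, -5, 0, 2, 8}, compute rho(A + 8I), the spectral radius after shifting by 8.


Spectrum of A + 8I = {0, 0, 3, 8, 10, 16}
Spectral radius = max |lambda| over the shifted spectrum
= max(0, 0, 3, 8, 10, 16) = 16

16


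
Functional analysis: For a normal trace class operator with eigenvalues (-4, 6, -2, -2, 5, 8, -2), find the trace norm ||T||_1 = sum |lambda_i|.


For a normal operator, singular values equal |eigenvalues|.
Trace norm = sum |lambda_i| = 4 + 6 + 2 + 2 + 5 + 8 + 2
= 29

29


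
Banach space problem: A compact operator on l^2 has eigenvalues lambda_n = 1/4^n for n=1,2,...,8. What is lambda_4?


The eigenvalue formula gives lambda_4 = 1/4^4
= 1/256
= 0.0039

0.0039


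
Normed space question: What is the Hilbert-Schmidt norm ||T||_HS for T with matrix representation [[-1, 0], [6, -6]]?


The Hilbert-Schmidt norm is sqrt(sum of squares of all entries).
Sum of squares = (-1)^2 + 0^2 + 6^2 + (-6)^2
= 1 + 0 + 36 + 36 = 73
||T||_HS = sqrt(73) = 8.5440

8.5440


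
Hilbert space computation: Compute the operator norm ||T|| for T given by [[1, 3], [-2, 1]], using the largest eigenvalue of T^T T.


A^T A = [[5, 1], [1, 10]]
trace(A^T A) = 15, det(A^T A) = 49
discriminant = 15^2 - 4*49 = 29
Largest eigenvalue of A^T A = (trace + sqrt(disc))/2 = 10.1926
||T|| = sqrt(10.1926) = 3.1926

3.1926
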